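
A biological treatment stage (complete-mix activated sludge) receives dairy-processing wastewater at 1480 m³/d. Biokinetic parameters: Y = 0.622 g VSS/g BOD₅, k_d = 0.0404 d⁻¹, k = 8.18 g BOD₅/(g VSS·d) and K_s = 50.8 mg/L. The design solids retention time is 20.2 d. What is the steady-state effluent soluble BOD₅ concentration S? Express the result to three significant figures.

S ≈ 0.914 mg/L

For a completely mixed reactor with recycle the Lawrence–McCarty relation gives S = K_s·(1 + k_d·θ_c) / [θ_c·(Y·k − k_d) − 1] = 50.8 × (1 + 0.0404 × 20.2) / [20.2 × (0.622 × 8.18 − 0.0404) − 1] = 92.26 / 101.0 = 0.9138 mg/L.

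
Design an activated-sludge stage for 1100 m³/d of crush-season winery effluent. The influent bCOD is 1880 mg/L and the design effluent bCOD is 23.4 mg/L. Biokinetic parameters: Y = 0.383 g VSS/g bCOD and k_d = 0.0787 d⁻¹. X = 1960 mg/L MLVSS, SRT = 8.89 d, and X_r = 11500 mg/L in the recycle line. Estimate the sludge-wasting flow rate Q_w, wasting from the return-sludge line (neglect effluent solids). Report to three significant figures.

Q_w ≈ 40.0 m³/d

From the SRT design equation V = Y Q (S₀−S) θ_c / [X (1 + k_d θ_c)] = 0.383 × 1100 × (1880 − 23.4) × 8.89 / [1960 × (1 + 0.0787 × 8.89)] = 6.95×10^6 / 3331 = 2087 m³.
θ_c = V·X/(Q_w·X_r) when wasting from the recycle, so Q_w = V·X/(θ_c·X_r) = 2087 × 1960 / (8.89 × 11500) = 40.02 m³/d.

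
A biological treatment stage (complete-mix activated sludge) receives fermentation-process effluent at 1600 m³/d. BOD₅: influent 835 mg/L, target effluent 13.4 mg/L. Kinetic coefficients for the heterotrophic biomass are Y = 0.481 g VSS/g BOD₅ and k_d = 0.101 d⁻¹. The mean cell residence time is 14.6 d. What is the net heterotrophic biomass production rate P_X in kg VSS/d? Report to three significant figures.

The observed yield is Y_obs = Y/(1 + k_d·θ_c) = 0.481 / (1 + 0.101 × 14.6) = 0.481 / 2.475 = 0.1944 g VSS per g BOD₅ removed.
Substrate removed = Q·(S₀ − S) = 1600 m³/d × (835 − 13.4) g/m³ = 1.31×10^6 g/d = 1315 kg/d.
Biomass produced: P_X = Y_obs·Q·ΔS = 0.1944 × 1315 ≈ 255.5 kg VSS/d.

P_X ≈ 256 kg VSS/d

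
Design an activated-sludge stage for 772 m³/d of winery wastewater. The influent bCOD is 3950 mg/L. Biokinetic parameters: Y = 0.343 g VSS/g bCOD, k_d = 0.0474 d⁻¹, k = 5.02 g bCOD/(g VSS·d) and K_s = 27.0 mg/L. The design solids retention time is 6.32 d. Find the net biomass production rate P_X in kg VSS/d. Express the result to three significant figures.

P_X ≈ 804 kg VSS/d

From the Monod/SRT balance for a CMAS, S = K_s·(1+k_d θ_c)/[θ_c·(Y k − k_d) − 1] = 27.0 × (1 + 0.0474 × 6.32) / [6.32 × (0.343 × 5.02 − 0.0474) − 1] = 35.09 / 9.583 = 3.662 mg/L.
Correct the yield for decay: Y_obs = Y/(1 + k_d θ_c) = 0.343 / (1 + 0.0474 × 6.32) = 0.343 / 1.300 = 0.2639.
ΔS = 3950 − 3.66 = 3946 mg/L, so the substrate removal rate is 772 × 3946/1000 = 3047 kg bCOD/d.
Net biomass production P_X = Y_obs × Q·(S₀ − S) = 0.2639 × 3047 = 804.1 kg VSS/d.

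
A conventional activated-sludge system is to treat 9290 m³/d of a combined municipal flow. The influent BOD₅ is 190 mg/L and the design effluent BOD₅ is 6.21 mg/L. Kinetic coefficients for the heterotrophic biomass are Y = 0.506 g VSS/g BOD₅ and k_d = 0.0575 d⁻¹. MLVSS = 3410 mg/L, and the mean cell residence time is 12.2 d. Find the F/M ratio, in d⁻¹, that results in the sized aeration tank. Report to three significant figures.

Rearranging the biomass balance for a CMAS with decay, V = Y·Q·ΔS·θ_c / [X·(1+k_d θ_c)] = 0.506 × 9290 × (190 − 6.21) × 12.2 / [3410 × (1 + 0.0575 × 12.2)] = 1.05×10^7 / 5802 = 1817 m³.
F/M = Q·S₀ / (V·X) = 9290 × 190 / (1817 × 3410) = 0.2849 g BOD₅·(g VSS·d)⁻¹.

F/M ≈ 0.285 d⁻¹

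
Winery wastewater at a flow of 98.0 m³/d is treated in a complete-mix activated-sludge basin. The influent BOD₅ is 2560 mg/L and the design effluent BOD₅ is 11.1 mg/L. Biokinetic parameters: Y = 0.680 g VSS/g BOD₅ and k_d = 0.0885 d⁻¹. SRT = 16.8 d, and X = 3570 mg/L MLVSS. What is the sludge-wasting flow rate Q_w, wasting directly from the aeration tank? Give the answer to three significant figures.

Q_w ≈ 19.1 m³/d

Rearranging the biomass balance for a CMAS with decay, V = Y·Q·ΔS·θ_c / [X·(1+k_d θ_c)] = 0.680 × 98.0 × (2560 − 11.1) × 16.8 / [3570 × (1 + 0.0885 × 16.8)] = 2.85×10^6 / 8878 = 321.4 m³.
For wasting at MLVSS concentration, Q_w = V/θ_c = 321.4/16.8 = 19.13 m³/d.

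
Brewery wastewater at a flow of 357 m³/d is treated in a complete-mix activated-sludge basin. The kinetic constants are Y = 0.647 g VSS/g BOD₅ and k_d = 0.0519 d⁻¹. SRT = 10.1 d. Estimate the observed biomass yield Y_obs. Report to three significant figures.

Y_obs = Y / (1 + k_d θ_c) = 0.647 / (1 + 0.0519 × 10.1) = 0.647 / 1.524 = 0.4245.

Y_obs ≈ 0.424 g VSS/g BOD₅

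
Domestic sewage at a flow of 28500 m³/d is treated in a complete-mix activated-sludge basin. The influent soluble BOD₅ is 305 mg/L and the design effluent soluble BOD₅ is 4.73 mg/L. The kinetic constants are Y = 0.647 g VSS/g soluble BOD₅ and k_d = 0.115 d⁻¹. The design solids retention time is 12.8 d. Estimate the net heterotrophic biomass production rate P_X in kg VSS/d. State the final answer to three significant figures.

P_X ≈ 2240 kg VSS/d

The observed yield is Y_obs = Y/(1 + k_d·θ_c) = 0.647 / (1 + 0.115 × 12.8) = 0.647 / 2.472 = 0.2617 g VSS per g soluble BOD₅ removed.
Mass of soluble BOD₅ removed per day: Q(S₀ − S) = 28500 × 300.3 g/m³ = 8558 kg/d.
P_X = Y_obs · Q(S₀ − S) = 0.2617 × 8558 = 2240 kg VSS/d.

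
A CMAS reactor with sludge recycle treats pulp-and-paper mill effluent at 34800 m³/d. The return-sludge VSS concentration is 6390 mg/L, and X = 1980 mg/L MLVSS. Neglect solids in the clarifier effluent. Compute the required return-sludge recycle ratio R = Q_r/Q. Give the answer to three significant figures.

R ≈ 0.449

Solids balance on the clarifier gives (1+R)X = R·X_r, so R = X/(X_r − X) = 1980 / (6390 − 1980) = 0.4490.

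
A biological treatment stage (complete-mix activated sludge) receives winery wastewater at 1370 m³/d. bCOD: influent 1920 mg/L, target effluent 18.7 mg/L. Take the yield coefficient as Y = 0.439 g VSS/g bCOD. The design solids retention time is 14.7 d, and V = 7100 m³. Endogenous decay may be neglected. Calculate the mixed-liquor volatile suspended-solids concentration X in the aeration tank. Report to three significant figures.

X ≈ 2370 mg/L

From V·X = Y·Q·(S₀ − S)·θ_c (decay neglected): X = 0.439 × 1370 × (1920 − 18.7) × 14.7 / 7100 = 2368 mg/L.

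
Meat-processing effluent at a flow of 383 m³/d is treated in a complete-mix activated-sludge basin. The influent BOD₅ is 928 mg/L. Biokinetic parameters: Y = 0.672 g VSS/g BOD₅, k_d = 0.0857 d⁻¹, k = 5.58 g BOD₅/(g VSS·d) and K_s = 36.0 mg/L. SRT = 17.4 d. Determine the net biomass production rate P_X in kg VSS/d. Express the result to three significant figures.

P_X ≈ 95.7 kg VSS/d

From the Monod/SRT balance for a CMAS, S = K_s·(1+k_d θ_c)/[θ_c·(Y k − k_d) − 1] = 36.0 × (1 + 0.0857 × 17.4) / [17.4 × (0.672 × 5.58 − 0.0857) − 1] = 89.68 / 62.75 = 1.429 mg/L.
Correct the yield for decay: Y_obs = Y/(1 + k_d θ_c) = 0.672 / (1 + 0.0857 × 17.4) = 0.672 / 2.491 = 0.2698.
Q·(S₀ − S) = 383 × (928 − 1.43) × 10⁻³ = 354.9 kg/d removed.
Net biomass production P_X = Y_obs × Q·(S₀ − S) = 0.2698 × 354.9 = 95.73 kg VSS/d.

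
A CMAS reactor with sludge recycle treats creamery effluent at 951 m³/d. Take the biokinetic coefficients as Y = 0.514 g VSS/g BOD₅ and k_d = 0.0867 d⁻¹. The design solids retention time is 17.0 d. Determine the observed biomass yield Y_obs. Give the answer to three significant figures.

Observed yield with endogenous decay: Y_obs = Y / (1 + k_d·θ_c) = 0.514 / (1 + 0.0867 × 17.0) = 0.514 / 2.474 = 0.2078 g VSS/g BOD₅.

Y_obs ≈ 0.208 g VSS/g BOD₅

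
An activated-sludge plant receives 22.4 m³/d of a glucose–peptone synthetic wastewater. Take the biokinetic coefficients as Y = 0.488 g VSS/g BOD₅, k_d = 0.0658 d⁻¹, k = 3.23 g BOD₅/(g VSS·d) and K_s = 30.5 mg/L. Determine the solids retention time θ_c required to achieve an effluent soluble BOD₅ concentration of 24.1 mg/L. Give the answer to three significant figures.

Specific growth rate at S = 24.1 mg/L: μ = YkS/(K_s+S) = 0.488·3.23·24.1/(30.5+24.1) = 0.6957 d⁻¹.
Then 1/θ_c = μ − k_d = 0.6957 − 0.0658 = 0.6299 d⁻¹, giving θ_c = 1.587 d.

θ_c ≈ 1.59 d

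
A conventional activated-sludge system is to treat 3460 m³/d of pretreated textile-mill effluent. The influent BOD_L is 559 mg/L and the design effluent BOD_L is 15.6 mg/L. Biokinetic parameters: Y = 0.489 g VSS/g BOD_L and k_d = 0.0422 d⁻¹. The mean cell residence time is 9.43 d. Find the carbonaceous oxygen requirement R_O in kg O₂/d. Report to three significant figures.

R_O ≈ 946 kg O₂/d

Y_obs = Y / (1 + k_d θ_c) = 0.489 / (1 + 0.0422 × 9.43) = 0.489 / 1.398 = 0.3498.
Mass of BOD_L removed per day: Q(S₀ − S) = 3460 × 543.4 g/m³ = 1880 kg/d.
P_X = Y_obs·Q·(S₀ − S) = 0.3498 × 1880 = 657.7 kg VSS/d.
R_O = Q·ΔS − 1.42 P_X = 1880 − 933.9 = 946.3 kg O₂/d.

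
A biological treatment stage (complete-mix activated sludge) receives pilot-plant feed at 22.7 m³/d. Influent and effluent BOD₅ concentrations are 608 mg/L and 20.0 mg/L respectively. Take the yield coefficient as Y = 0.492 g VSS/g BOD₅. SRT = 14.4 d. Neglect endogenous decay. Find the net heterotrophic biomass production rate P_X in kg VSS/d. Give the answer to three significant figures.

Since k_d ≈ 0, Y_obs = Y = 0.492 g VSS/g BOD₅.
Q·(S₀ − S) = 22.7 × (608 − 20.0) × 10⁻³ = 13.35 kg/d removed.
P_X = Y_obs · Q(S₀ − S) = 0.4920 × 13.35 = 6.567 kg VSS/d.

P_X ≈ 6.57 kg VSS/d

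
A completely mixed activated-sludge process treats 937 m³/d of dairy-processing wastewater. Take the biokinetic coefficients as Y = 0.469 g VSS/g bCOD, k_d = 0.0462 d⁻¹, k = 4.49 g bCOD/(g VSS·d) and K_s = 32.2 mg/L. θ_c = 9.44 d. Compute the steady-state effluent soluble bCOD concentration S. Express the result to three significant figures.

S ≈ 2.51 mg/L

From the Monod/SRT balance for a CMAS, S = K_s·(1+k_d θ_c)/[θ_c·(Y k − k_d) − 1] = 32.2 × (1 + 0.0462 × 9.44) / [9.44 × (0.469 × 4.49 − 0.0462) − 1] = 46.24 / 18.44 = 2.507 mg/L.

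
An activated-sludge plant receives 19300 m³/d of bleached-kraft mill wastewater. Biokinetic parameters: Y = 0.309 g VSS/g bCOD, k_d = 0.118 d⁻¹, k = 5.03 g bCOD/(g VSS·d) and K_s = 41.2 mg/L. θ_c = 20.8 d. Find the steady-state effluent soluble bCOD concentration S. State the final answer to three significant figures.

From the Monod/SRT balance for a CMAS, S = K_s·(1+k_d θ_c)/[θ_c·(Y k − k_d) − 1] = 41.2 × (1 + 0.118 × 20.8) / [20.8 × (0.309 × 5.03 − 0.118) − 1] = 142.3 / 28.87 = 4.929 mg/L.

S ≈ 4.93 mg/L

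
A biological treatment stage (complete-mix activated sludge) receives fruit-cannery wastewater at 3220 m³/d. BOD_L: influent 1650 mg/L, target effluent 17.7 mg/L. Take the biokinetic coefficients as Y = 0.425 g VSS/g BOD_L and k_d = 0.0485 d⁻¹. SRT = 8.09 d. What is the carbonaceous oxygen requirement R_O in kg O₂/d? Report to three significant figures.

Observed yield with endogenous decay: Y_obs = Y / (1 + k_d·θ_c) = 0.425 / (1 + 0.0485 × 8.09) = 0.425 / 1.392 = 0.3052 g VSS/g BOD_L.
Mass of BOD_L removed per day: Q(S₀ − S) = 3220 × 1632 g/m³ = 5256 kg/d.
P_X = Y_obs·Q·(S₀ − S) = 0.3052 × 5256 = 1604 kg VSS/d.
R_O = Q·(S₀ − S) − 1.42·P_X = 5256 − 1.42 × 1604 = 2978 kg O₂/d.

R_O ≈ 2980 kg O₂/d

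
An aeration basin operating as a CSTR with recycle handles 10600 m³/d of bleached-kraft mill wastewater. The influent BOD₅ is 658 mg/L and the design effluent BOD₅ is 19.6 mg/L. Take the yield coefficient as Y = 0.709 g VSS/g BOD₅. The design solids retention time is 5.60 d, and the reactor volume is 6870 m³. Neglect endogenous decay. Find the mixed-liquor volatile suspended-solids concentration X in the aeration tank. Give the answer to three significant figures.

X = Y·Q·ΔS·θ_c / V = 0.709 × 10600 × (658 − 19.6) × 5.60 / 6870 = 3911 mg/L.

X ≈ 3910 mg/L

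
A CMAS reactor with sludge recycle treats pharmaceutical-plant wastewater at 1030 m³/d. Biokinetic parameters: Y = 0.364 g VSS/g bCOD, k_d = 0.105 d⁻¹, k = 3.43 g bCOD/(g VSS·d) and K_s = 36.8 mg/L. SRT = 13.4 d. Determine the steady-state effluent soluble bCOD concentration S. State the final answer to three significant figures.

S ≈ 6.18 mg/L

For a completely mixed reactor with recycle the Lawrence–McCarty relation gives S = K_s·(1 + k_d·θ_c) / [θ_c·(Y·k − k_d) − 1] = 36.8 × (1 + 0.105 × 13.4) / [13.4 × (0.364 × 3.43 − 0.105) − 1] = 88.58 / 14.32 = 6.184 mg/L.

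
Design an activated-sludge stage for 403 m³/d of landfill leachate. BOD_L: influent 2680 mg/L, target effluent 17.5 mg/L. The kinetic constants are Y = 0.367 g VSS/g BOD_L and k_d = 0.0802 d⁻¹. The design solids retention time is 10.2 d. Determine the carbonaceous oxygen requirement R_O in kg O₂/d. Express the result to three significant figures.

The observed yield is Y_obs = Y/(1 + k_d·θ_c) = 0.367 / (1 + 0.0802 × 10.2) = 0.367 / 1.818 = 0.2019 g VSS per g BOD_L removed.
ΔS = 2680 − 17.5 = 2662 mg/L, so the substrate removal rate is 403 × 2662/1000 = 1073 kg BOD_L/d.
Biomass synthesised: P_X = Y_obs × 1073 = 216.6 kg VSS/d.
R_O = Q·ΔS − 1.42 P_X = 1073 − 307.6 = 765.4 kg O₂/d.

R_O ≈ 765 kg O₂/d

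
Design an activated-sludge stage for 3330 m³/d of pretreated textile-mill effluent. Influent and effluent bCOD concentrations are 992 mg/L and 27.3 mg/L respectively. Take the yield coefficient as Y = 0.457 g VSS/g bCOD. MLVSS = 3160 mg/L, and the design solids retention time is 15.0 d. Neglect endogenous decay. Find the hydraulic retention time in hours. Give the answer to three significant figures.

With k_d = 0 the design equation reduces to V = Y Q (S₀−S) θ_c / X = 0.457 × 3330 × (992 − 27.3) × 15.0 / 3160 = 6969 m³.
HRT = V/Q = 6969 m³ / 3330 m³·d⁻¹ = 2.093 d × 24 = 50.23 h.

τ ≈ 50.2 h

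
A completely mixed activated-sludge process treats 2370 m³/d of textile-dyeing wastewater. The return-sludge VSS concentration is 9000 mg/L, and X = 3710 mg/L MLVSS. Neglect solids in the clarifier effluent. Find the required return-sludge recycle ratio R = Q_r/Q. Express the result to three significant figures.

R ≈ 0.701

Solids balance on the clarifier gives (1+R)X = R·X_r, so R = X/(X_r − X) = 3710 / (9000 − 3710) = 0.7013.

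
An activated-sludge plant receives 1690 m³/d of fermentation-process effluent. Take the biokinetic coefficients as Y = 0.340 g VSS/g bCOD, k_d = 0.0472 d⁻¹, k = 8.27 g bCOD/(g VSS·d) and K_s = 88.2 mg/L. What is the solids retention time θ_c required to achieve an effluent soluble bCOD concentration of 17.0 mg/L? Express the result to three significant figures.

θ_c ≈ 2.46 d

From 1/θ_c = Y·k·S/(K_s + S) − k_d: Y·k·S/(K_s+S) = 0.340 × 8.27 × 17.0 / (88.2 + 17.0) = 0.4544 d⁻¹.
Then 1/θ_c = μ − k_d = 0.4544 − 0.0472 = 0.4072 d⁻¹, giving θ_c = 2.456 d.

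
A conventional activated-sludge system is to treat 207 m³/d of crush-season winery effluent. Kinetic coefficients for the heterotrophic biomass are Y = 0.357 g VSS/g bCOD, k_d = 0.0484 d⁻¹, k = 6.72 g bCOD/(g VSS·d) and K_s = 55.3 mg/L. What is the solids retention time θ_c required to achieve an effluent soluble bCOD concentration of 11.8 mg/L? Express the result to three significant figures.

θ_c ≈ 2.68 d

Specific growth rate at S = 11.8 mg/L: μ = YkS/(K_s+S) = 0.357·6.72·11.8/(55.3+11.8) = 0.4219 d⁻¹.
θ_c = 1/(μ − k_d) = 1/(0.4219 − 0.0484) = 1/0.3735 = 2.677 d.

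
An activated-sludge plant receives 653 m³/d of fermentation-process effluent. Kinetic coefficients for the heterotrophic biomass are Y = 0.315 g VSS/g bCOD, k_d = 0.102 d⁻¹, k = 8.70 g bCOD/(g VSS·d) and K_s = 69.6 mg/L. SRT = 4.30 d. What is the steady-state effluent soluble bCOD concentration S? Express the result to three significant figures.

Effluent substrate depends only on kinetics and SRT: S = K_s(1 + k_d θ_c) / [θ_c(Yk − k_d) − 1] = 69.6 × (1 + 0.102 × 4.30) / [4.30 × (0.315 × 8.70 − 0.102) − 1] = 100.1 / 10.35 = 9.678 mg/L.

S ≈ 9.68 mg/L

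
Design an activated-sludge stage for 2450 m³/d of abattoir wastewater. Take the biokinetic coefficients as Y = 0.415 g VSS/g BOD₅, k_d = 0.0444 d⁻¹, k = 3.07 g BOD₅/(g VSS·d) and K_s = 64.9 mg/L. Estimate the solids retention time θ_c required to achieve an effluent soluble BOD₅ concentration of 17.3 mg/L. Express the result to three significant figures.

From 1/θ_c = Y·k·S/(K_s + S) − k_d: Y·k·S/(K_s+S) = 0.415 × 3.07 × 17.3 / (64.9 + 17.3) = 0.2681 d⁻¹.
θ_c = 1/(μ − k_d) = 1/(0.2681 − 0.0444) = 1/0.2237 = 4.469 d.

θ_c ≈ 4.47 d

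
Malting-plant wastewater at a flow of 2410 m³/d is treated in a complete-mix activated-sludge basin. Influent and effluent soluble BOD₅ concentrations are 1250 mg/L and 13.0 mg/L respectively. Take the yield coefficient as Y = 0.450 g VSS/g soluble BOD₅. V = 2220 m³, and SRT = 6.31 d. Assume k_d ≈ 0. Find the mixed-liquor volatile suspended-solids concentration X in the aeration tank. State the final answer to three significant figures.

From V·X = Y·Q·(S₀ − S)·θ_c (decay neglected): X = 0.450 × 2410 × (1250 − 13.0) × 6.31 / 2220 = 3813 mg/L.

X ≈ 3810 mg/L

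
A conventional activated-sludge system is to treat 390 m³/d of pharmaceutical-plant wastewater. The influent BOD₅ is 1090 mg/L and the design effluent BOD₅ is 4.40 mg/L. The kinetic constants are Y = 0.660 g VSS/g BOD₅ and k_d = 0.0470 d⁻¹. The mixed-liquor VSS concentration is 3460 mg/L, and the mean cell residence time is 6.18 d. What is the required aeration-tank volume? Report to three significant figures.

From the SRT design equation V = Y Q (S₀−S) θ_c / [X (1 + k_d θ_c)] = 0.660 × 390 × (1090 − 4.40) × 6.18 / [3460 × (1 + 0.0470 × 6.18)] = 1.73×10^6 / 4465 = 386.8 m³.

V ≈ 387 m³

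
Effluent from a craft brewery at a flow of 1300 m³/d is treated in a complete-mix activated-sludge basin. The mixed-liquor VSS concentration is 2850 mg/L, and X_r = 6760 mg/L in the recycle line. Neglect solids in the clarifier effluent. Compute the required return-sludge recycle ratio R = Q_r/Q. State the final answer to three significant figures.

R ≈ 0.729

Solids balance on the clarifier gives (1+R)X = R·X_r, so R = X/(X_r − X) = 2850 / (6760 − 2850) = 0.7289.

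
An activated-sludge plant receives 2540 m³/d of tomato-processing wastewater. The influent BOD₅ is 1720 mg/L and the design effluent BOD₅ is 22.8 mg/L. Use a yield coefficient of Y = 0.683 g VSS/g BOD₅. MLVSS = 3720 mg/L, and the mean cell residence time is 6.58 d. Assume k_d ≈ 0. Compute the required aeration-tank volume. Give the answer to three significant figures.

V·X = Y·Q·ΔS·θ_c gives V = 0.683 × 2540 × (1720 − 22.8) × 6.58 / 3720 = 5208 m³.

V ≈ 5210 m³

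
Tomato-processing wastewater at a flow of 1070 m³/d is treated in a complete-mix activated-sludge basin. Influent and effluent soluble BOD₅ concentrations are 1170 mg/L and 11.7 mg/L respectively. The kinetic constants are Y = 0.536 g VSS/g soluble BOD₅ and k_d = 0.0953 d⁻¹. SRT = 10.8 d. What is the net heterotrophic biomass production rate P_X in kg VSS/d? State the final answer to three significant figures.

Y_obs = Y / (1 + k_d θ_c) = 0.536 / (1 + 0.0953 × 10.8) = 0.536 / 2.029 = 0.2641.
Q·(S₀ − S) = 1070 × (1170 − 11.7) × 10⁻³ = 1239 kg/d removed.
Biomass produced: P_X = Y_obs·Q·ΔS = 0.2641 × 1239 ≈ 327.4 kg VSS/d.

P_X ≈ 327 kg VSS/d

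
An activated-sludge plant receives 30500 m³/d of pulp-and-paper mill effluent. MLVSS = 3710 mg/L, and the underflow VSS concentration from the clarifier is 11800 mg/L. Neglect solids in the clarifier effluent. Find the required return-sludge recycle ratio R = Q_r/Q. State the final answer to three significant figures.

R ≈ 0.459

R = Q_r/Q = X/(X_r − X) = 3710 / (11800 − 3710) = 0.4586.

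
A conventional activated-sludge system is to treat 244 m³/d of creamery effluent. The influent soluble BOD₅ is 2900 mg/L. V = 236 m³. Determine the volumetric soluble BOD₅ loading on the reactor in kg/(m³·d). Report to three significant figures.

Volumetric loading L_v = Q·S₀ / V = 244 × 2900 g/m³ / 236.0 m³ = 2998 g/(m³·d) = 2.998 kg soluble BOD₅/(m³·d).

L_v ≈ 3.00 kg soluble BOD₅/(m³·d)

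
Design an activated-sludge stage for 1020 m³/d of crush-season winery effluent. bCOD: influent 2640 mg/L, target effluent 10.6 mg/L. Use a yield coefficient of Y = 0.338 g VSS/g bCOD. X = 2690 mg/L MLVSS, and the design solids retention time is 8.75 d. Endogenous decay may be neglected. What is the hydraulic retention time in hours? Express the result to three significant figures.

Biomass mass balance (decay neglected): V·X = Y·Q·(S₀ − S)·θ_c, so V = 0.338 × 1020 × (2640 − 10.6) × 8.75 / 2690 = 2949 m³.
HRT = V/Q = 2949 m³ / 1020 m³·d⁻¹ = 2.891 d × 24 = 69.38 h.

τ ≈ 69.4 h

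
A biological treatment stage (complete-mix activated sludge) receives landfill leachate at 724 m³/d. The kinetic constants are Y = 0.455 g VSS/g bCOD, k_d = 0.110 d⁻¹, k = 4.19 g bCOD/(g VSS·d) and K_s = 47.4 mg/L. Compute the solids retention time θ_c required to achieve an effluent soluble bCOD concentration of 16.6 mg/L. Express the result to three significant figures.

θ_c ≈ 2.60 d

Specific growth rate at S = 16.6 mg/L: μ = YkS/(K_s+S) = 0.455·4.19·16.6/(47.4+16.6) = 0.4945 d⁻¹.
Then 1/θ_c = μ − k_d = 0.4945 − 0.110 = 0.3845 d⁻¹, giving θ_c = 2.601 d.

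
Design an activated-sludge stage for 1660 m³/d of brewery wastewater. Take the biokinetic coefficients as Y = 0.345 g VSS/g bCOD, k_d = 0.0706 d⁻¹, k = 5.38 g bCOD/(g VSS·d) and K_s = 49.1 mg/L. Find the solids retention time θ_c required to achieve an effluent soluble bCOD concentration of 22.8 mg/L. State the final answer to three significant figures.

θ_c ≈ 1.93 d

Specific growth rate at S = 22.8 mg/L: μ = YkS/(K_s+S) = 0.345·5.38·22.8/(49.1+22.8) = 0.5886 d⁻¹.
1/θ_c = 0.5886 − 0.0706 = 0.5180 d⁻¹, so θ_c = 1.931 d.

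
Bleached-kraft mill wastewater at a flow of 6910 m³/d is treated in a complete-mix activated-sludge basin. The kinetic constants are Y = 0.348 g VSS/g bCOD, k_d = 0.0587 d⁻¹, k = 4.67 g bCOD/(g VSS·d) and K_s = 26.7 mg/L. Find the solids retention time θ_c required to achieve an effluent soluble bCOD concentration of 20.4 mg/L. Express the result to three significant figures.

θ_c ≈ 1.55 d

Specific growth rate at S = 20.4 mg/L: μ = YkS/(K_s+S) = 0.348·4.67·20.4/(26.7+20.4) = 0.7039 d⁻¹.
Then 1/θ_c = μ − k_d = 0.7039 − 0.0587 = 0.6452 d⁻¹, giving θ_c = 1.550 d.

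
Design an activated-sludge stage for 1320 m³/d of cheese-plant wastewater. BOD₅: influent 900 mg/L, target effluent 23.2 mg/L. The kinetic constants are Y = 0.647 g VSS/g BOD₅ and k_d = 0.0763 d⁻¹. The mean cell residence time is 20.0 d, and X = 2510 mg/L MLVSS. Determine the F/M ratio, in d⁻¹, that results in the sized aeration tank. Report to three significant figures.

F/M ≈ 0.200 d⁻¹

From the SRT design equation V = Y Q (S₀−S) θ_c / [X (1 + k_d θ_c)] = 0.647 × 1320 × (900 − 23.2) × 20.0 / [2510 × (1 + 0.0763 × 20.0)] = 1.5×10^7 / 6340 = 2362 m³.
F/M = Q·S₀ / (V·X) = 1320 × 900 / (2362 × 2510) = 0.2004 g BOD₅·(g VSS·d)⁻¹.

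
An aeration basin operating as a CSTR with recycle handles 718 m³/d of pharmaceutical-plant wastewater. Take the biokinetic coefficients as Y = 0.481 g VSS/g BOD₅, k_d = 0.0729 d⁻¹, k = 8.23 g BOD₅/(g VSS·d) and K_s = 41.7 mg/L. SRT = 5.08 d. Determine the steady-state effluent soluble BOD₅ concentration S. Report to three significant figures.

From the Monod/SRT balance for a CMAS, S = K_s·(1+k_d θ_c)/[θ_c·(Y k − k_d) − 1] = 41.7 × (1 + 0.0729 × 5.08) / [5.08 × (0.481 × 8.23 − 0.0729) − 1] = 57.14 / 18.74 = 3.049 mg/L.

S ≈ 3.05 mg/L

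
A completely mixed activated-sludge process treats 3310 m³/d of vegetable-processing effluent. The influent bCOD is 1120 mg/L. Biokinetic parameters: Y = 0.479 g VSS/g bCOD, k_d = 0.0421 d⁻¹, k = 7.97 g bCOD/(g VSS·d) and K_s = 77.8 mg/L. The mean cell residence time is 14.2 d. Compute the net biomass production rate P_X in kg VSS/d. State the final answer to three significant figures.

For a completely mixed reactor with recycle the Lawrence–McCarty relation gives S = K_s·(1 + k_d·θ_c) / [θ_c·(Y·k − k_d) − 1] = 77.8 × (1 + 0.0421 × 14.2) / [14.2 × (0.479 × 7.97 − 0.0421) − 1] = 124.3 / 52.61 = 2.363 mg/L.
Observed yield with endogenous decay: Y_obs = Y / (1 + k_d·θ_c) = 0.479 / (1 + 0.0421 × 14.2) = 0.479 / 1.598 = 0.2998 g VSS/g bCOD.
Substrate removed = Q·(S₀ − S) = 3310 m³/d × (1120 − 2.36) g/m³ = 3.7×10^6 g/d = 3699 kg/d.
Biomass produced: P_X = Y_obs·Q·ΔS = 0.2998 × 3699 ≈ 1109 kg VSS/d.

P_X ≈ 1110 kg VSS/d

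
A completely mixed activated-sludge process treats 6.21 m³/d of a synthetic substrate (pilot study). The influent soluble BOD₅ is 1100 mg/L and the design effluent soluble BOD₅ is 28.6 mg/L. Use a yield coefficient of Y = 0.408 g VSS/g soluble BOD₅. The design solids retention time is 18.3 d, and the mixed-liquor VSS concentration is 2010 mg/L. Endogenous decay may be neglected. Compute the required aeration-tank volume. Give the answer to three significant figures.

Biomass mass balance (decay neglected): V·X = Y·Q·(S₀ − S)·θ_c, so V = 0.408 × 6.21 × (1100 − 28.6) × 18.3 / 2010 = 24.71 m³.

V ≈ 24.7 m³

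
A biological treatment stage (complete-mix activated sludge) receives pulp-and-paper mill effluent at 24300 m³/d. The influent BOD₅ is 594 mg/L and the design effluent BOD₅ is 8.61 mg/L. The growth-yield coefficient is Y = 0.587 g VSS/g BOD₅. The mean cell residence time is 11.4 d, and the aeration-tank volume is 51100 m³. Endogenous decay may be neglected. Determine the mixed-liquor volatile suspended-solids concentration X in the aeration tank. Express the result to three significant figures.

Without decay, X = Y Q (S₀−S) θ_c / V = 0.587 × 24300 × (594 − 8.61) × 11.4 / 51100 = 1863 mg/L.

X ≈ 1860 mg/L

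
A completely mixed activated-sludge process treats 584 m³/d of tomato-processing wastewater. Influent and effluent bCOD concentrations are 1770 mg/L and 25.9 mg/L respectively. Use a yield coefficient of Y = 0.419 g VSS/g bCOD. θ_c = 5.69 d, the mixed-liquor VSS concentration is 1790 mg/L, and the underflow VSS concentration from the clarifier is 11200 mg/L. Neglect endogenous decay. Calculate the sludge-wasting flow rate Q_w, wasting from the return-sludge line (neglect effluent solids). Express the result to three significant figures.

Q_w ≈ 38.1 m³/d

V·X = Y·Q·ΔS·θ_c gives V = 0.419 × 584 × (1770 − 25.9) × 5.69 / 1790 = 1357 m³.
Wasting from the return line (neglecting effluent solids): Q_w = V·X / (θ_c·X_r) = 1357 × 1790 / (5.69 × 11200) = 38.10 m³/d.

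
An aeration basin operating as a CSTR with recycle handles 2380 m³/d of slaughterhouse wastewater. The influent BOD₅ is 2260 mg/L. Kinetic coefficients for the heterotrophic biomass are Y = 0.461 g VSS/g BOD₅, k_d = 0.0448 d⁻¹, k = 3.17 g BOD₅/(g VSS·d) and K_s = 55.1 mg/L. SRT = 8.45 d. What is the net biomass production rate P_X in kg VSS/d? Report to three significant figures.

P_X ≈ 1790 kg VSS/d

For a completely mixed reactor with recycle the Lawrence–McCarty relation gives S = K_s·(1 + k_d·θ_c) / [θ_c·(Y·k − k_d) − 1] = 55.1 × (1 + 0.0448 × 8.45) / [8.45 × (0.461 × 3.17 − 0.0448) − 1] = 75.96 / 10.97 = 6.924 mg/L.
Correct the yield for decay: Y_obs = Y/(1 + k_d θ_c) = 0.461 / (1 + 0.0448 × 8.45) = 0.461 / 1.379 = 0.3344.
Q·(S₀ − S) = 2380 × (2260 − 6.92) × 10⁻³ = 5362 kg/d removed.
So the net sludge growth is P_X = 0.3344 × 5362 = 1793 kg VSS/d.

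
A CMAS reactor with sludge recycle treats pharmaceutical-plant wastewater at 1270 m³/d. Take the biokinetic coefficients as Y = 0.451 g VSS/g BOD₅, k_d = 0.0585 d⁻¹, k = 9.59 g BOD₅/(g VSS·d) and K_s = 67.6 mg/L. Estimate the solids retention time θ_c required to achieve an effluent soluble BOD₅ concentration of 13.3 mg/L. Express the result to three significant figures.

θ_c ≈ 1.53 d

Specific growth rate at S = 13.3 mg/L: μ = YkS/(K_s+S) = 0.451·9.59·13.3/(67.6+13.3) = 0.7110 d⁻¹.
θ_c = 1/(μ − k_d) = 1/(0.7110 − 0.0585) = 1/0.6525 = 1.532 d.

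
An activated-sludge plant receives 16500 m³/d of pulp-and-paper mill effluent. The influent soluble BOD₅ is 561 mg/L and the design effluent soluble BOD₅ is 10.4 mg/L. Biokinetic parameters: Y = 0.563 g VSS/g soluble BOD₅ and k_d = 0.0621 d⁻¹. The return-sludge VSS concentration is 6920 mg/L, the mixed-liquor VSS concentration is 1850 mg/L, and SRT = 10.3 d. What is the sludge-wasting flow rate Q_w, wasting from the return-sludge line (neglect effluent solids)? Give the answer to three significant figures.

Steady-state biomass mass balance: V·X·(1 + k_d·θ_c) = Y·Q·(S₀ − S)·θ_c, so V = 0.563 × 16500 × (561 − 10.4) × 10.3 / [1850 × (1 + 0.0621 × 10.3)] = 5.27×10^7 / 3033 = 17368 m³.
θ_c = V·X/(Q_w·X_r) when wasting from the recycle, so Q_w = V·X/(θ_c·X_r) = 17368 × 1850 / (10.3 × 6920) = 450.8 m³/d.

Q_w ≈ 451 m³/d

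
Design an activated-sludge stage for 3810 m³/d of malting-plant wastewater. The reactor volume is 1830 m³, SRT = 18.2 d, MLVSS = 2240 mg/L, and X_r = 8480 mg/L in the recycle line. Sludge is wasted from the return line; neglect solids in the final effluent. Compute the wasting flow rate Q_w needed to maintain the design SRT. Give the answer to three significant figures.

Q_w = (V·X)/(θ_c X_r) = 1830 × 2240 / (18.2 × 8480) = 26.56 m³/d.

Q_w ≈ 26.6 m³/d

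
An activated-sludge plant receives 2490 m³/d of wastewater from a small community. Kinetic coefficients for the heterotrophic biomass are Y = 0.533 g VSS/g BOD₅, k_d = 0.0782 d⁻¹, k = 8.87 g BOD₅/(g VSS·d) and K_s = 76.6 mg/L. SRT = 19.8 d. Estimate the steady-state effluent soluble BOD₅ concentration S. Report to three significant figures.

S ≈ 2.14 mg/L

From the Monod/SRT balance for a CMAS, S = K_s·(1+k_d θ_c)/[θ_c·(Y k − k_d) − 1] = 76.6 × (1 + 0.0782 × 19.8) / [19.8 × (0.533 × 8.87 − 0.0782) − 1] = 195.2 / 91.06 = 2.144 mg/L.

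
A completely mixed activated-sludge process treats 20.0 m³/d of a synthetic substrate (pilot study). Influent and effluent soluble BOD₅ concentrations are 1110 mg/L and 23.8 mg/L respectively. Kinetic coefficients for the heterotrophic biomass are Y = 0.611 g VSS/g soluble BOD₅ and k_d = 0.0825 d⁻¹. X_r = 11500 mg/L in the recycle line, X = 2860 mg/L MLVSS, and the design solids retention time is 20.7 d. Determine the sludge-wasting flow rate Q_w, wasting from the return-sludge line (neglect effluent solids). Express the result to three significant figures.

Q_w ≈ 0.426 m³/d

Steady-state biomass mass balance: V·X·(1 + k_d·θ_c) = Y·Q·(S₀ − S)·θ_c, so V = 0.611 × 20.0 × (1110 − 23.8) × 20.7 / [2860 × (1 + 0.0825 × 20.7)] = 2.75×10^5 / 7744 = 35.48 m³.
θ_c = V·X/(Q_w·X_r) when wasting from the recycle, so Q_w = V·X/(θ_c·X_r) = 35.48 × 2860 / (20.7 × 11500) = 0.4263 m³/d.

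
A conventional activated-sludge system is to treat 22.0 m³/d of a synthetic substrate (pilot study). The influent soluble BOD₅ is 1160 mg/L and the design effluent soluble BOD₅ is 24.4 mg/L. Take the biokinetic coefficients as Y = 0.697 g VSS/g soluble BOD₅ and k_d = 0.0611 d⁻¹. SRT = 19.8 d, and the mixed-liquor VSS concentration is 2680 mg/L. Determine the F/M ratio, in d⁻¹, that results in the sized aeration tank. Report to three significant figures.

Steady-state biomass mass balance: V·X·(1 + k_d·θ_c) = Y·Q·(S₀ − S)·θ_c, so V = 0.697 × 22.0 × (1160 − 24.4) × 19.8 / [2680 × (1 + 0.0611 × 19.8)] = 3.45×10^5 / 5922 = 58.22 m³.
F/M = applied load / biomass = Q·S₀/(V·X) = 22.0 × 1160 / (58.22 × 2680) = 0.1636 d⁻¹.

F/M ≈ 0.164 d⁻¹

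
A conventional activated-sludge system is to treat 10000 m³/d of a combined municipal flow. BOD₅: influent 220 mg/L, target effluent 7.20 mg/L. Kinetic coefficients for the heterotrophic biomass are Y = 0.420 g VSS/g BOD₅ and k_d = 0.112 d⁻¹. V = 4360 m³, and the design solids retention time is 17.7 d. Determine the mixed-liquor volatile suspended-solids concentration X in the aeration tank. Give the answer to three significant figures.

X ≈ 1220 mg/L

From V·X·(1 + k_d·θ_c) = Y·Q·(S₀ − S)·θ_c: X = 0.420 × 10000 × (220 − 7.20) × 17.7 / [4360 × (1 + 0.112 × 17.7)] = 1217 mg/L.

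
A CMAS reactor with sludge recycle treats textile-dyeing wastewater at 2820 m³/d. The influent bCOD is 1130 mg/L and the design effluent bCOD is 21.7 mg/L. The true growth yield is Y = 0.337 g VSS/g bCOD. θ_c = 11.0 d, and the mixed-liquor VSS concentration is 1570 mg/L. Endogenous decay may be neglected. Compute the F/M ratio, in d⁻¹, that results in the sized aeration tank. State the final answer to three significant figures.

With k_d = 0 the design equation reduces to V = Y Q (S₀−S) θ_c / X = 0.337 × 2820 × (1130 − 21.7) × 11.0 / 1570 = 7380 m³.
Food-to-microorganism ratio F/M = Q S₀ / (V X) = 2820 × 1130 / (7380 × 1570) = 0.2750 d⁻¹.

F/M ≈ 0.275 d⁻¹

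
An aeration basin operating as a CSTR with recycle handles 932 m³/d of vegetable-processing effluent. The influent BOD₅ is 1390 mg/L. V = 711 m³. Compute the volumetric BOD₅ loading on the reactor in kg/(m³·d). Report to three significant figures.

L_v ≈ 1.82 kg BOD₅/(m³·d)

Applied BOD₅ load per unit volume = Q·S₀/V = (932 × 1390/1000)/711.0 = 1.822 kg BOD₅·m⁻³·d⁻¹.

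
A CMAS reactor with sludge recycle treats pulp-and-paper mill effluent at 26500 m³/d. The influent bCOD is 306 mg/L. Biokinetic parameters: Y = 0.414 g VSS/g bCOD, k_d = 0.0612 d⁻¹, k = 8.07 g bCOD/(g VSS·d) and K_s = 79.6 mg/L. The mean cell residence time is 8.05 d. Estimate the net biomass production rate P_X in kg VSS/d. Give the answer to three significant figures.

Effluent substrate depends only on kinetics and SRT: S = K_s(1 + k_d θ_c) / [θ_c(Yk − k_d) − 1] = 79.6 × (1 + 0.0612 × 8.05) / [8.05 × (0.414 × 8.07 − 0.0612) − 1] = 118.8 / 25.40 = 4.677 mg/L.
The observed yield is Y_obs = Y/(1 + k_d·θ_c) = 0.414 / (1 + 0.0612 × 8.05) = 0.414 / 1.493 = 0.2774 g VSS per g bCOD removed.
ΔS = 306 − 4.68 = 301.3 mg/L, so the substrate removal rate is 26500 × 301.3/1000 = 7985 kg bCOD/d.
P_X = Y_obs · Q(S₀ − S) = 0.2774 × 7985 = 2215 kg VSS/d.

P_X ≈ 2210 kg VSS/d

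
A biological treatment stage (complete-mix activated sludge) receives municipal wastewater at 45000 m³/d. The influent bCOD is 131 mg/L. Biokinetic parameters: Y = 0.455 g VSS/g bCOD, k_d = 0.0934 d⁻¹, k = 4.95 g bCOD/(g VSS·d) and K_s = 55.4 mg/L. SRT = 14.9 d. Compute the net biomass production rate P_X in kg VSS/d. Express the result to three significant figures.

Effluent substrate depends only on kinetics and SRT: S = K_s(1 + k_d θ_c) / [θ_c(Yk − k_d) − 1] = 55.4 × (1 + 0.0934 × 14.9) / [14.9 × (0.455 × 4.95 − 0.0934) − 1] = 132.5 / 31.17 = 4.251 mg/L.
Observed yield with endogenous decay: Y_obs = Y / (1 + k_d·θ_c) = 0.455 / (1 + 0.0934 × 14.9) = 0.455 / 2.392 = 0.1902 g VSS/g bCOD.
ΔS = 131 − 4.25 = 126.8 mg/L, so the substrate removal rate is 45000 × 126.8/1000 = 5704 kg bCOD/d.
Net biomass production P_X = Y_obs × Q·(S₀ − S) = 0.1902 × 5704 = 1085 kg VSS/d.

P_X ≈ 1090 kg VSS/d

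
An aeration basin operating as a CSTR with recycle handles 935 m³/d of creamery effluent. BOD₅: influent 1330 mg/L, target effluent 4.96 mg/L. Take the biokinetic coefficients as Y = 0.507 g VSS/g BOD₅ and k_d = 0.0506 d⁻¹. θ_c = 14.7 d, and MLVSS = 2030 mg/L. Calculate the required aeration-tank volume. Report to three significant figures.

Rearranging the biomass balance for a CMAS with decay, V = Y·Q·ΔS·θ_c / [X·(1+k_d θ_c)] = 0.507 × 935 × (1330 − 4.96) × 14.7 / [2030 × (1 + 0.0506 × 14.7)] = 9.23×10^6 / 3540 = 2608 m³.

V ≈ 2610 m³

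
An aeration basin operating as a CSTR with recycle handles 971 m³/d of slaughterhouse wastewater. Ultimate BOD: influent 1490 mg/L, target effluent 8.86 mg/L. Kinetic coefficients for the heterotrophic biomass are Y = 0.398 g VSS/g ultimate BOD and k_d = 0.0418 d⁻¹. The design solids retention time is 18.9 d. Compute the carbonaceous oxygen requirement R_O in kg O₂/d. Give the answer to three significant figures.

R_O ≈ 984 kg O₂/d

The observed yield is Y_obs = Y/(1 + k_d·θ_c) = 0.398 / (1 + 0.0418 × 18.9) = 0.398 / 1.790 = 0.2223 g VSS per g ultimate BOD removed.
Mass of ultimate BOD removed per day: Q(S₀ − S) = 971 × 1481 g/m³ = 1438 kg/d.
P_X = Y_obs·Q·(S₀ − S) = 0.2223 × 1438 = 319.8 kg VSS/d.
R_O = Q·(S₀ − S) − 1.42·P_X = 1438 − 1.42 × 319.8 = 984.1 kg O₂/d.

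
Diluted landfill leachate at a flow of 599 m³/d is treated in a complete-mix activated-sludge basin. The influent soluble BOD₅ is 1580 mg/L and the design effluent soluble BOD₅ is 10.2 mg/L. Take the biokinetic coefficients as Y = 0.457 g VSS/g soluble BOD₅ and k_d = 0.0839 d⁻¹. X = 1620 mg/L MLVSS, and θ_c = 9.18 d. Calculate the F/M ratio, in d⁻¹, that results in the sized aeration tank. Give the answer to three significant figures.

F/M ≈ 0.425 d⁻¹

Rearranging the biomass balance for a CMAS with decay, V = Y·Q·ΔS·θ_c / [X·(1+k_d θ_c)] = 0.457 × 599 × (1580 − 10.2) × 9.18 / [1620 × (1 + 0.0839 × 9.18)] = 3.94×10^6 / 2868 = 1376 m³.
F/M = Q·S₀ / (V·X) = 599 × 1580 / (1376 × 1620) = 0.4247 g soluble BOD₅·(g VSS·d)⁻¹.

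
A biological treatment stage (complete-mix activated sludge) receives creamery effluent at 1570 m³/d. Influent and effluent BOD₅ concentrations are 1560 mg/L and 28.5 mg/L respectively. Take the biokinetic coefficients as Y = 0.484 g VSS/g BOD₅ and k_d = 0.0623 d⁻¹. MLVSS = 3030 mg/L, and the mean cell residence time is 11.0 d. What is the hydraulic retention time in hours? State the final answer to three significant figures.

Steady-state biomass mass balance: V·X·(1 + k_d·θ_c) = Y·Q·(S₀ − S)·θ_c, so V = 0.484 × 1570 × (1560 − 28.5) × 11.0 / [3030 × (1 + 0.0623 × 11.0)] = 1.28×10^7 / 5106 = 2507 m³.
HRT = V/Q = 2507 m³ / 1570 m³·d⁻¹ = 1.597 d × 24 = 38.32 h.

τ ≈ 38.3 h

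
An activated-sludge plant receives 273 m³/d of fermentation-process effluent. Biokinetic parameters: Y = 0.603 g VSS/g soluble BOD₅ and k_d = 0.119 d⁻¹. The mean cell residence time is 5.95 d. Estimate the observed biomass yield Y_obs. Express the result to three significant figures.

Observed yield with endogenous decay: Y_obs = Y / (1 + k_d·θ_c) = 0.603 / (1 + 0.119 × 5.95) = 0.603 / 1.708 = 0.3530 g VSS/g soluble BOD₅.

Y_obs ≈ 0.353 g VSS/g soluble BOD₅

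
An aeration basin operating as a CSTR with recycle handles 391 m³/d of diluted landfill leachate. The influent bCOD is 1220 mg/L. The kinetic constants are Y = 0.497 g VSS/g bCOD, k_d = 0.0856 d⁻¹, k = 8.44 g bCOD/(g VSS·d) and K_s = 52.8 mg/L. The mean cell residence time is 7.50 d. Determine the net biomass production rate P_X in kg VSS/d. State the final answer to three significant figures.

From the Monod/SRT balance for a CMAS, S = K_s·(1+k_d θ_c)/[θ_c·(Y k − k_d) − 1] = 52.8 × (1 + 0.0856 × 7.50) / [7.50 × (0.497 × 8.44 − 0.0856) − 1] = 86.70 / 29.82 = 2.908 mg/L.
Y_obs = Y / (1 + k_d θ_c) = 0.497 / (1 + 0.0856 × 7.50) = 0.497 / 1.642 = 0.3027.
Mass of bCOD removed per day: Q(S₀ − S) = 391 × 1217 g/m³ = 475.9 kg/d.
So the net sludge growth is P_X = 0.3027 × 475.9 = 144.0 kg VSS/d.

P_X ≈ 144 kg VSS/d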